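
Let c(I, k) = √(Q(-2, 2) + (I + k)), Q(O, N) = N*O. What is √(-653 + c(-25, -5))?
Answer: √(-653 + I*√34) ≈ 0.1141 + 25.554*I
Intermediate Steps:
c(I, k) = √(-4 + I + k) (c(I, k) = √(2*(-2) + (I + k)) = √(-4 + (I + k)) = √(-4 + I + k))
√(-653 + c(-25, -5)) = √(-653 + √(-4 - 25 - 5)) = √(-653 + √(-34)) = √(-653 + I*√34)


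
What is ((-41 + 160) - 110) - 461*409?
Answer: -188540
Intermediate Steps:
((-41 + 160) - 110) - 461*409 = (119 - 110) - 188549 = 9 - 188549 = -188540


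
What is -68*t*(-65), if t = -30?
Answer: -132600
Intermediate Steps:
-68*t*(-65) = -68*(-30)*(-65) = 2040*(-65) = -132600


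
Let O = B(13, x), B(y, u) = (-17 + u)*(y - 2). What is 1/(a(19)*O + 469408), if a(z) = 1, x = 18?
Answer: 1/469419 ≈ 2.1303e-6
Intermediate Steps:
B(y, u) = (-17 + u)*(-2 + y)
O = 11 (O = 34 - 17*13 - 2*18 + 18*13 = 34 - 221 - 36 + 234 = 11)
1/(a(19)*O + 469408) = 1/(1*11 + 469408) = 1/(11 + 469408) = 1/469419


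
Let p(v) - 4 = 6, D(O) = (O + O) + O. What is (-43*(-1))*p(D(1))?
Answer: 430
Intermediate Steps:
D(O) = 3*O (D(O) = 2*O + O = 3*O)
p(v) = 10 (p(v) = 4 + 6 = 10)
(-43*(-1))*p(D(1)) = -43*(-1)*10 = 43*10 = 430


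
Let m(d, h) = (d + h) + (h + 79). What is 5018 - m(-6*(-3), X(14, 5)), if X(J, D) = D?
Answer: 4911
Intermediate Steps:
m(d, h) = 79 + d + 2*h (m(d, h) = (d + h) + (79 + h) = 79 + d + 2*h)
5018 - m(-6*(-3), X(14, 5)) = 5018 - (79 - 6*(-3) + 2*5) = 5018 - (79 + 18 + 10) = 5018 - 1*107 = 5018 - 107 = 4911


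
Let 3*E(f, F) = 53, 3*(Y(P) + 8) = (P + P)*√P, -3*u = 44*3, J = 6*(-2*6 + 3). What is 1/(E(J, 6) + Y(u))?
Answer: 29/113859 + 176*I*√11/113859 ≈ 0.0002547 + 0.0051267*I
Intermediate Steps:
J = -54 (J = 6*(-12 + 3) = 6*(-9) = -54)
u = -44 (u = -44*3/3 = -⅓*132 = -44)
Y(P) = -8 + 2*P^(3/2)/3 (Y(P) = -8 + ((P + P)*√P)/3 = -8 + ((2*P)*√P)/3 = -8 + (2*P^(3/2))/3 = -8 + 2*P^(3/2)/3)
E(f, F) = 53/3 (E(f, F) = (⅓)*53 = 53/3)
1/(E(J, 6) + Y(u)) = 1/(53/3 + (-8 + 2*(-44)^(3/2)/3)) = 1/(53/3 + (-8 + 2*(-88*I*√11)/3)) = 1/(53/3 + (-8 - 176*I*√11/3)) = 1/(29/3 - 176*I*√11/3)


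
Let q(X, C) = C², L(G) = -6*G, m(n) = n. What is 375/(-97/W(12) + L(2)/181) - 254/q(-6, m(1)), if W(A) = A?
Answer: -5310554/17701 ≈ -300.01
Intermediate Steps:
375/(-97/W(12) + L(2)/181) - 254/q(-6, m(1)) = 375/(-97/12 - 6*2/181) - 254/(1²) = 375/(-97*1/12 - 12*1/181) - 254/1 = 375/(-97/12 - 12/181) - 254*1 = 375/(-17701/2172) - 254 = 375*(-2172/17701) - 254 = -814500/17701 - 254 = -5310554/17701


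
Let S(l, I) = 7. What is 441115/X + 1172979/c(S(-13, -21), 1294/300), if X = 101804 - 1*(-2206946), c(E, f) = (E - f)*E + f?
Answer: 3385156831036/66722875 ≈ 50735.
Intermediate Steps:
c(E, f) = f + E*(E - f) (c(E, f) = E*(E - f) + f = f + E*(E - f))
X = 2308750 (X = 101804 + 2206946 = 2308750)
441115/X + 1172979/c(S(-13, -21), 1294/300) = 441115/2308750 + 1172979/(1294/300 + 7² - 1*7*1294/300) = 441115*(1/2308750) + 1172979/(1294*(1/300) + 49 - 1*7*1294*(1/300)) = 88223/461750 + 1172979/(647/150 + 49 - 1*7*647/150) = 88223/461750 + 1172979/(647/150 + 49 - 4529/150) = 88223/461750 + 1172979/(578/25) = 88223/461750 + 1172979*(25/578) = 88223/461750 + 29324475/578 = 3385156831036/66722875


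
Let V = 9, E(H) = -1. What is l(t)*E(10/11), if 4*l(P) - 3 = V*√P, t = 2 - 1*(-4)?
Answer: -¾ - 9*√6/4 ≈ -6.2614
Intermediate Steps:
t = 6 (t = 2 + 4 = 6)
l(P) = ¾ + 9*√P/4 (l(P) = ¾ + (9*√P)/4 = ¾ + 9*√P/4)
l(t)*E(10/11) = (¾ + 9*√6/4)*(-1) = -¾ - 9*√6/4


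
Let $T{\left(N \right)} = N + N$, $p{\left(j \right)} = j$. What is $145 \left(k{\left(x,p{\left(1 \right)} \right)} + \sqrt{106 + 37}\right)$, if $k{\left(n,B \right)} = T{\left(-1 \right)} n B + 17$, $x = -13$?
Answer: $6235 + 145 \sqrt{143} \approx 7968.9$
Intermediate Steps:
$T{\left(N \right)} = 2 N$
$k{\left(n,B \right)} = 17 - 2 B n$ ($k{\left(n,B \right)} = 2 \left(-1\right) n B + 17 = - 2 n B + 17 = - 2 B n + 17 = 17 - 2 B n$)
$145 \left(k{\left(x,p{\left(1 \right)} \right)} + \sqrt{106 + 37}\right) = 145 \left(\left(17 - 2 \left(-13\right)\right) + \sqrt{106 + 37}\right) = 145 \left(\left(17 + 26\right) + \sqrt{143}\right) = 145 \left(43 + \sqrt{143}\right) = 6235 + 145 \sqrt{143}$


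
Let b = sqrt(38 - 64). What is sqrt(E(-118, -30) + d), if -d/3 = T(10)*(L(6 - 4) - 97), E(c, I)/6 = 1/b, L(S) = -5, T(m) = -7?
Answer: sqrt(-361998 - 39*I*sqrt(26))/13 ≈ 0.012712 - 46.282*I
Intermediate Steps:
b = I*sqrt(26) (b = sqrt(-26) = I*sqrt(26) ≈ 5.099*I)
E(c, I) = -3*I*sqrt(26)/13 (E(c, I) = 6/((I*sqrt(26))) = 6*(-I*sqrt(26)/26) = -3*I*sqrt(26)/13)
d = -2142 (d = -(-21)*(-5 - 97) = -(-21)*(-102) = -3*714 = -2142)
sqrt(E(-118, -30) + d) = sqrt(-3*I*sqrt(26)/13 - 2142) = sqrt(-2142 - 3*I*sqrt(26)/13)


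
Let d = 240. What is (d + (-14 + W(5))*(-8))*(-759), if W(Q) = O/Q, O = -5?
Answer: -273240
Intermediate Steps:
W(Q) = -5/Q
(d + (-14 + W(5))*(-8))*(-759) = (240 + (-14 - 5/5)*(-8))*(-759) = (240 + (-14 - 5*⅕)*(-8))*(-759) = (240 + (-14 - 1)*(-8))*(-759) = (240 - 15*(-8))*(-759) = (240 + 120)*(-759) = 360*(-759) = -273240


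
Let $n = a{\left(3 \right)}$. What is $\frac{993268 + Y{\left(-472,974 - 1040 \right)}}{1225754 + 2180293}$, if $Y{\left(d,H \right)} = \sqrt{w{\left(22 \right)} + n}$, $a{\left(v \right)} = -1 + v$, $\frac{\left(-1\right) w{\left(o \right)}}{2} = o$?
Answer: $\frac{993268}{3406047} + \frac{i \sqrt{42}}{3406047} \approx 0.29162 + 1.9027 \cdot 10^{-6} i$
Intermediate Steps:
$w{\left(o \right)} = - 2 o$
$n = 2$ ($n = -1 + 3 = 2$)
$Y{\left(d,H \right)} = i \sqrt{42}$ ($Y{\left(d,H \right)} = \sqrt{\left(-2\right) 22 + 2} = \sqrt{-44 + 2} = \sqrt{-42} = i \sqrt{42}$)
$\frac{993268 + Y{\left(-472,974 - 1040 \right)}}{1225754 + 2180293} = \frac{993268 + i \sqrt{42}}{1225754 + 2180293} = \frac{993268 + i \sqrt{42}}{3406047} = \left(993268 + i \sqrt{42}\right) \frac{1}{3406047} = \frac{993268}{3406047} + \frac{i \sqrt{42}}{3406047}$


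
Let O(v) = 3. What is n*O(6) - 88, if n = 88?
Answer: 176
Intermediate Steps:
n*O(6) - 88 = 88*3 - 88 = 264 - 88 = 176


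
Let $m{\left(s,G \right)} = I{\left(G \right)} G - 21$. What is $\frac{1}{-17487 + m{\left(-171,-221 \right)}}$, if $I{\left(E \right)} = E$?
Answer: $\frac{1}{31333} \approx 3.1915 \cdot 10^{-5}$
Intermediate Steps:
$m{\left(s,G \right)} = -21 + G^{2}$ ($m{\left(s,G \right)} = G G - 21 = G^{2} - 21 = -21 + G^{2}$)
$\frac{1}{-17487 + m{\left(-171,-221 \right)}} = \frac{1}{-17487 - \left(21 - \left(-221\right)^{2}\right)} = \frac{1}{-17487 + \left(-21 + 48841\right)} = \frac{1}{-17487 + 48820} = \frac{1}{31333}$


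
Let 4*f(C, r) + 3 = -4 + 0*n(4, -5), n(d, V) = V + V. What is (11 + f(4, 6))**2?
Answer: 1369/16 ≈ 85.563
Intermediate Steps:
n(d, V) = 2*V
f(C, r) = -7/4 (f(C, r) = -3/4 + (-4 + 0*(2*(-5)))/4 = -3/4 + (-4 + 0*(-10))/4 = -3/4 + (-4 + 0)/4 = -3/4 + (1/4)*(-4) = -3/4 - 1 = -7/4)
(11 + f(4, 6))**2 = (11 - 7/4)**2 = (37/4)**2 = 1369/16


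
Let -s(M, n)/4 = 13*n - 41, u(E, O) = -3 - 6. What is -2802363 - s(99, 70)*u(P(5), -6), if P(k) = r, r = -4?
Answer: -2833647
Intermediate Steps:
P(k) = -4
u(E, O) = -9
s(M, n) = 164 - 52*n (s(M, n) = -4*(13*n - 41) = -4*(-41 + 13*n) = 164 - 52*n)
-2802363 - s(99, 70)*u(P(5), -6) = -2802363 - (164 - 52*70)*(-9) = -2802363 - (164 - 3640)*(-9) = -2802363 - (-3476)*(-9) = -2802363 - 1*31284 = -2802363 - 31284 = -2833647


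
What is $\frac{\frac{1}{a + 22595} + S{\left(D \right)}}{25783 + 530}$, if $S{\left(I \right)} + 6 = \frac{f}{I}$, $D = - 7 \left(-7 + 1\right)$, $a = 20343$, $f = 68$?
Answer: $- \frac{564325}{3389482782} \approx -0.00016649$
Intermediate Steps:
$D = 42$ ($D = \left(-7\right) \left(-6\right) = 42$)
$S{\left(I \right)} = -6 + \frac{68}{I}$
$\frac{\frac{1}{a + 22595} + S{\left(D \right)}}{25783 + 530} = \frac{\frac{1}{20343 + 22595} - \left(6 - \frac{68}{42}\right)}{25783 + 530} = \frac{\frac{1}{42938} + \left(-6 + 68 \cdot \frac{1}{42}\right)}{26313} = \left(\frac{1}{42938} + \left(-6 + \frac{34}{21}\right)\right) \frac{1}{26313} = \left(\frac{1}{42938} - \frac{92}{21}\right) \frac{1}{26313} = \left(- \frac{564325}{128814}\right) \frac{1}{26313} = - \frac{564325}{3389482782}$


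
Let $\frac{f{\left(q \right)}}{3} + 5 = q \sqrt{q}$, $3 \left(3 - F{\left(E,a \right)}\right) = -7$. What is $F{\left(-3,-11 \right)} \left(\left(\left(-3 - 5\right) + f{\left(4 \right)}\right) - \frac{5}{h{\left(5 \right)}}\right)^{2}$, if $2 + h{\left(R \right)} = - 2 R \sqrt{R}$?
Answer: $\frac{31087}{5766} + \frac{2025 \sqrt{5}}{1922} \approx 7.7473$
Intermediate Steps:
$F{\left(E,a \right)} = \frac{16}{3}$ ($F{\left(E,a \right)} = 3 - - \frac{7}{3} = 3 + \frac{7}{3} = \frac{16}{3}$)
$f{\left(q \right)} = -15 + 3 q^{\frac{3}{2}}$ ($f{\left(q \right)} = -15 + 3 q \sqrt{q} = -15 + 3 q^{\frac{3}{2}}$)
$h{\left(R \right)} = -2 - 2 R^{\frac{3}{2}}$ ($h{\left(R \right)} = -2 + - 2 R \sqrt{R} = -2 - 2 R^{\frac{3}{2}}$)
$F{\left(-3,-11 \right)} \left(\left(\left(-3 - 5\right) + f{\left(4 \right)}\right) - \frac{5}{h{\left(5 \right)}}\right)^{2} = \frac{16 \left(\left(\left(-3 - 5\right) - \left(15 - 3 \cdot 4^{\frac{3}{2}}\right)\right) - \frac{5}{-2 - 2 \cdot 5^{\frac{3}{2}}}\right)^{2}}{3} = \frac{16 \left(\left(-8 + \left(-15 + 3 \cdot 8\right)\right) - \frac{5}{-2 - 2 \cdot 5 \sqrt{5}}\right)^{2}}{3} = \frac{16 \left(\left(-8 + \left(-15 + 24\right)\right) - \frac{5}{-2 - 10 \sqrt{5}}\right)^{2}}{3} = \frac{16 \left(\left(-8 + 9\right) - \frac{5}{-2 - 10 \sqrt{5}}\right)^{2}}{3} = \frac{16 \left(1 - \frac{5}{-2 - 10 \sqrt{5}}\right)^{2}}{3}$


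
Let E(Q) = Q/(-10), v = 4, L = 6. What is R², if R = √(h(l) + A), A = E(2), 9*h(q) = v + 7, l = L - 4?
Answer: 46/45 ≈ 1.0222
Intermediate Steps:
l = 2 (l = 6 - 4 = 2)
E(Q) = -Q/10 (E(Q) = Q*(-⅒) = -Q/10)
h(q) = 11/9 (h(q) = (4 + 7)/9 = (⅑)*11 = 11/9)
A = -⅕ (A = -⅒*2 = -⅕ ≈ -0.20000)
R = √230/15 (R = √(11/9 - ⅕) = √(46/45) = √230/15 ≈ 1.0110)
R² = (√230/15)² = 46/45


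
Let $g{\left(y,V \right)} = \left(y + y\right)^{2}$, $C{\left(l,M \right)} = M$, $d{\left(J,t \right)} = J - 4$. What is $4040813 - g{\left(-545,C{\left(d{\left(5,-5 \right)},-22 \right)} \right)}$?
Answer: $2852713$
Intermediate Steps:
$d{\left(J,t \right)} = -4 + J$
$g{\left(y,V \right)} = 4 y^{2}$ ($g{\left(y,V \right)} = \left(2 y\right)^{2} = 4 y^{2}$)
$4040813 - g{\left(-545,C{\left(d{\left(5,-5 \right)},-22 \right)} \right)} = 4040813 - 4 \left(-545\right)^{2} = 4040813 - 4 \cdot 297025 = 4040813 - 1188100 = 2852713$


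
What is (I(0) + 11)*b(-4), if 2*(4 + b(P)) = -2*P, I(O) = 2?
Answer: 0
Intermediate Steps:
b(P) = -4 - P (b(P) = -4 + (-2*P)/2 = -4 - P)
(I(0) + 11)*b(-4) = (2 + 11)*(-4 - 1*(-4)) = 13*(-4 + 4) = 13*0 = 0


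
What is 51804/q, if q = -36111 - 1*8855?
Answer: -25902/22483 ≈ -1.1521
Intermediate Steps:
q = -44966 (q = -36111 - 8855 = -44966)
51804/q = 51804/(-44966) = 51804*(-1/44966) = -25902/22483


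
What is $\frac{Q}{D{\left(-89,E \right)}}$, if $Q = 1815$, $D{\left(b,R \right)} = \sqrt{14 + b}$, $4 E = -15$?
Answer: $- 121 i \sqrt{3} \approx - 209.58 i$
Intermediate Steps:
$E = - \frac{15}{4}$ ($E = \frac{1}{4} \left(-15\right) = - \frac{15}{4} \approx -3.75$)
$\frac{Q}{D{\left(-89,E \right)}} = \frac{1815}{\sqrt{14 - 89}} = \frac{1815}{\sqrt{-75}} = \frac{1815}{5 i \sqrt{3}} = 1815 \left(- \frac{i \sqrt{3}}{15}\right) = - 121 i \sqrt{3}$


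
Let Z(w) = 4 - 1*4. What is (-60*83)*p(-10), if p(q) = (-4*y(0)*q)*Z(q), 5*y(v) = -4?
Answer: 0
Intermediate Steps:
y(v) = -⅘ (y(v) = (⅕)*(-4) = -⅘)
Z(w) = 0 (Z(w) = 4 - 4 = 0)
p(q) = 0 (p(q) = -(-16)*q/5*0 = (16*q/5)*0 = 0)
(-60*83)*p(-10) = -60*83*0 = -4980*0 = 0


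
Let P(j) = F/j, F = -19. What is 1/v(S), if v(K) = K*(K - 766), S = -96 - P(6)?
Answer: 36/2870221 ≈ 1.2543e-5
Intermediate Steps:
P(j) = -19/j
S = -557/6 (S = -96 - (-19)/6 = -96 - 1*(-19/6) = -96 + 19/6 = -557/6 ≈ -92.833)
v(K) = K*(-766 + K)
1/v(S) = 1/(-557*(-766 - 557/6)/6) = 1/(-557/6*(-5153/6)) = 1/(2870221/36) = 36/2870221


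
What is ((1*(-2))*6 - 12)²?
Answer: 576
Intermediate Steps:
((1*(-2))*6 - 12)² = (-2*6 - 12)² = (-12 - 12)² = (-24)² = 576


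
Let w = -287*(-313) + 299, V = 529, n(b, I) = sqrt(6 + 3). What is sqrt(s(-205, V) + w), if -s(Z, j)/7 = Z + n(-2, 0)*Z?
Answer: sqrt(95870) ≈ 309.63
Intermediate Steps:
n(b, I) = 3 (n(b, I) = sqrt(9) = 3)
s(Z, j) = -28*Z (s(Z, j) = -7*(Z + 3*Z) = -28*Z)
w = 90130 (w = 89831 + 299 = 90130)
sqrt(s(-205, V) + w) = sqrt(-28*(-205) + 90130) = sqrt(5740 + 90130) = sqrt(95870)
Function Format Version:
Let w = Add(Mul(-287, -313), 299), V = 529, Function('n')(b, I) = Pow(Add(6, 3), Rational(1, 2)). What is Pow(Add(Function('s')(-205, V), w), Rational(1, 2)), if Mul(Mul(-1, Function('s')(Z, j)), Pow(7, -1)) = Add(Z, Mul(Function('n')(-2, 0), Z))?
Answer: Pow(95870, Rational(1, 2)) ≈ 309.63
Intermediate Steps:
Function('n')(b, I) = 3 (Function('n')(b, I) = Pow(9, Rational(1, 2)) = 3)
Function('s')(Z, j) = Mul(-28, Z) (Function('s')(Z, j) = Mul(-7, Add(Z, Mul(3, Z))) = Mul(-7, Mul(4, Z)) = Mul(-28, Z))
w = 90130 (w = Add(89831, 299) = 90130)
Pow(Add(Function('s')(-205, V), w), Rational(1, 2)) = Pow(Add(Mul(-28, -205), 90130), Rational(1, 2)) = Pow(Add(5740, 90130), Rational(1, 2)) = Pow(95870, Rational(1, 2))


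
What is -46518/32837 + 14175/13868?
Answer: -179647149/455383516 ≈ -0.39450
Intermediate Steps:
-46518/32837 + 14175/13868 = -179647149/455383516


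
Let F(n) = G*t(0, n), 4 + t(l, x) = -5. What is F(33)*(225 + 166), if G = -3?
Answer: 10557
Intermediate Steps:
t(l, x) = -9 (t(l, x) = -4 - 5 = -9)
F(n) = 27 (F(n) = -3*(-9) = 27)
F(33)*(225 + 166) = 27*(225 + 166) = 27*391 = 10557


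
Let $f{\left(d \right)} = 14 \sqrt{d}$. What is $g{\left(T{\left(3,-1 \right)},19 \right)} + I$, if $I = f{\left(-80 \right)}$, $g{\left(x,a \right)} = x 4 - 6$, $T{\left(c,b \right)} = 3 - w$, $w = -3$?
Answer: $18 + 56 i \sqrt{5} \approx 18.0 + 125.22 i$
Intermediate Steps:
$T{\left(c,b \right)} = 6$ ($T{\left(c,b \right)} = 3 - -3 = 3 + 3 = 6$)
$g{\left(x,a \right)} = -6 + 4 x$ ($g{\left(x,a \right)} = 4 x - 6 = -6 + 4 x$)
$I = 56 i \sqrt{5}$ ($I = 14 \sqrt{-80} = 14 \cdot 4 i \sqrt{5} = 56 i \sqrt{5} \approx 125.22 i$)
$g{\left(T{\left(3,-1 \right)},19 \right)} + I = \left(-6 + 4 \cdot 6\right) + 56 i \sqrt{5} = \left(-6 + 24\right) + 56 i \sqrt{5} = 18 + 56 i \sqrt{5}$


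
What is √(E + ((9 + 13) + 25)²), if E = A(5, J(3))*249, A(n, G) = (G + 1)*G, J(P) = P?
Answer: √5197 ≈ 72.090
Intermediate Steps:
A(n, G) = G*(1 + G) (A(n, G) = (1 + G)*G = G*(1 + G))
E = 2988 (E = (3*(1 + 3))*249 = (3*4)*249 = 12*249 = 2988)
√(E + ((9 + 13) + 25)²) = √(2988 + ((9 + 13) + 25)²) = √(2988 + (22 + 25)²) = √(2988 + 47²) = √(2988 + 2209) = √5197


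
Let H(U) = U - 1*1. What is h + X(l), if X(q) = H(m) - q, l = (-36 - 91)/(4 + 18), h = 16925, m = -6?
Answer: 372323/22 ≈ 16924.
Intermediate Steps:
l = -127/22 ≈ -5.7727
H(U) = -1 + U (H(U) = U - 1 = -1 + U)
X(q) = -7 - q (X(q) = (-1 - 6) - q = -7 - q)
h + X(l) = 16925 + (-7 - 1*(-127/22)) = 16925 + (-7 + 127/22) = 16925 - 27/22 = 372323/22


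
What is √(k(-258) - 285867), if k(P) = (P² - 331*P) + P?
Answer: 3*I*√14907 ≈ 366.28*I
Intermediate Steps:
k(P) = P² - 330*P
√(k(-258) - 285867) = √(-258*(-330 - 258) - 285867) = √(-258*(-588) - 285867) = √(151704 - 285867) = √(-134163) = 3*I*√14907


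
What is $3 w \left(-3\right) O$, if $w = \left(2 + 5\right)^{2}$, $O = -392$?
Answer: $172872$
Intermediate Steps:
$w = 49$ ($w = 7^{2} = 49$)
$3 w \left(-3\right) O = 3 \cdot 49 \left(-3\right) \left(-392\right) = 147 \left(-3\right) \left(-392\right) = \left(-441\right) \left(-392\right) = 172872$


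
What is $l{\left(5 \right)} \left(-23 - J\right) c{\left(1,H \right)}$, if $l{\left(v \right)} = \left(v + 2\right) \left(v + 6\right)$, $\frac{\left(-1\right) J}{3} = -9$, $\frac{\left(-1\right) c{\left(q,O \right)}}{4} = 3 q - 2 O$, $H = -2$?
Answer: $107800$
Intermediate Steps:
$c{\left(q,O \right)} = - 12 q + 8 O$ ($c{\left(q,O \right)} = - 4 \left(3 q - 2 O\right) = - 4 \left(- 2 O + 3 q\right) = - 12 q + 8 O$)
$J = 27$ ($J = \left(-3\right) \left(-9\right) = 27$)
$l{\left(v \right)} = \left(2 + v\right) \left(6 + v\right)$
$l{\left(5 \right)} \left(-23 - J\right) c{\left(1,H \right)} = \left(12 + 5^{2} + 8 \cdot 5\right) \left(-23 - 27\right) \left(\left(-12\right) 1 + 8 \left(-2\right)\right) = \left(12 + 25 + 40\right) \left(-23 - 27\right) \left(-12 - 16\right) = 77 \left(-50\right) \left(-28\right) = \left(-3850\right) \left(-28\right) = 107800$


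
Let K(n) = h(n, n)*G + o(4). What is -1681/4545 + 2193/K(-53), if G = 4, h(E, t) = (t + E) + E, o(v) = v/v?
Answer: -2206924/577215 ≈ -3.8234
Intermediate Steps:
o(v) = 1
h(E, t) = t + 2*E (h(E, t) = (E + t) + E = t + 2*E)
K(n) = 1 + 12*n (K(n) = (n + 2*n)*4 + 1 = (3*n)*4 + 1 = 12*n + 1 = 1 + 12*n)
-1681/4545 + 2193/K(-53) = -1681/4545 + 2193/(1 + 12*(-53)) = -1681*1/4545 + 2193/(1 - 636) = -1681/4545 + 2193/(-635) = -1681/4545 + 2193*(-1/635) = -1681/4545 - 2193/635 = -2206924/577215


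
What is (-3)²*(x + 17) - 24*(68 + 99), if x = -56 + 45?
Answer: -3954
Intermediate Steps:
x = -11
(-3)²*(x + 17) - 24*(68 + 99) = (-3)²*(-11 + 17) - 24*(68 + 99) = 9*6 - 24*167 = 54 - 1*4008 = 54 - 4008 = -3954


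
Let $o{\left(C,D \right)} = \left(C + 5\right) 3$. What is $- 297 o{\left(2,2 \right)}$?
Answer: $-6237$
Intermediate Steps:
$o{\left(C,D \right)} = 15 + 3 C$ ($o{\left(C,D \right)} = \left(5 + C\right) 3 = 15 + 3 C$)
$- 297 o{\left(2,2 \right)} = - 297 \left(15 + 3 \cdot 2\right) = - 297 \left(15 + 6\right) = \left(-297\right) 21 = -6237$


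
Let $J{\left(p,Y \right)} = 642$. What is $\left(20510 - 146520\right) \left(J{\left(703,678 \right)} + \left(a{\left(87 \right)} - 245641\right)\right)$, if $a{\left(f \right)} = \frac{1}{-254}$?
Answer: $\frac{3920785209735}{127} \approx 3.0872 \cdot 10^{10}$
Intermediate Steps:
$a{\left(f \right)} = - \frac{1}{254}$
$\left(20510 - 146520\right) \left(J{\left(703,678 \right)} + \left(a{\left(87 \right)} - 245641\right)\right) = \left(20510 - 146520\right) \left(642 - \frac{62392815}{254}\right) = - 126010 \left(642 - \frac{62392815}{254}\right) = \left(-126010\right) \left(- \frac{62229747}{254}\right) = \frac{3920785209735}{127}$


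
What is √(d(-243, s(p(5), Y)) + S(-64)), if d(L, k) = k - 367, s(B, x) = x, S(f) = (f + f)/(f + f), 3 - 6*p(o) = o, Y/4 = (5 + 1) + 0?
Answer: 3*I*√38 ≈ 18.493*I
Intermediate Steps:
Y = 24 (Y = 4*((5 + 1) + 0) = 4*(6 + 0) = 4*6 = 24)
p(o) = ½ - o/6
S(f) = 1 (S(f) = (2*f)/((2*f)) = (2*f)*(1/(2*f)) = 1)
d(L, k) = -367 + k
√(d(-243, s(p(5), Y)) + S(-64)) = √((-367 + 24) + 1) = √(-343 + 1) = √(-342) = 3*I*√38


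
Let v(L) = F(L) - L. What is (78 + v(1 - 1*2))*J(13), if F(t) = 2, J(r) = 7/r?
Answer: 567/13 ≈ 43.615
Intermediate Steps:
v(L) = 2 - L
(78 + v(1 - 1*2))*J(13) = (78 + (2 - (1 - 1*2)))*(7/13) = (78 + (2 - (1 - 2)))*(7*(1/13)) = (78 + (2 - 1*(-1)))*(7/13) = (78 + (2 + 1))*(7/13) = (78 + 3)*(7/13) = 81*(7/13) = 567/13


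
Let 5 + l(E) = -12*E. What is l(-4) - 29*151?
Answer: -4336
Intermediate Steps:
l(E) = -5 - 12*E
l(-4) - 29*151 = (-5 - 12*(-4)) - 29*151 = (-5 + 48) - 4379 = 43 - 4379 = -4336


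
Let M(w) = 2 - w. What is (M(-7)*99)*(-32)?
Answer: -28512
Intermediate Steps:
(M(-7)*99)*(-32) = ((2 - 1*(-7))*99)*(-32) = ((2 + 7)*99)*(-32) = (9*99)*(-32) = 891*(-32) = -28512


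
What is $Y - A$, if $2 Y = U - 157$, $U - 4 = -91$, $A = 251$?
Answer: $-373$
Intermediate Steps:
$U = -87$ ($U = 4 - 91 = -87$)
$Y = -122$ ($Y = \frac{-87 - 157}{2} = \frac{1}{2} \left(-244\right) = -122$)
$Y - A = -122 - 251 = -373$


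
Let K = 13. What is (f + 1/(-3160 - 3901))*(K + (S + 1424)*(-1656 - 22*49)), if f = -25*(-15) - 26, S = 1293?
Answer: -18305384300320/7061 ≈ -2.5925e+9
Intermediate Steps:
f = 349 (f = 375 - 26 = 349)
(f + 1/(-3160 - 3901))*(K + (S + 1424)*(-1656 - 22*49)) = (349 + 1/(-3160 - 3901))*(13 + (1293 + 1424)*(-1656 - 22*49)) = (349 + 1/(-7061))*(13 + 2717*(-1656 - 1078)) = (349 - 1/7061)*(13 + 2717*(-2734)) = 2464288*(13 - 7428278)/7061 = (2464288/7061)*(-7428265) = -18305384300320/7061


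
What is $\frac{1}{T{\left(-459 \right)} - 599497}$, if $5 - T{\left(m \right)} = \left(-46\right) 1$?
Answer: $- \frac{1}{599446} \approx -1.6682 \cdot 10^{-6}$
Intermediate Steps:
$T{\left(m \right)} = 51$ ($T{\left(m \right)} = 5 - \left(-46\right) 1 = 5 - -46 = 5 + 46 = 51$)
$\frac{1}{T{\left(-459 \right)} - 599497} = \frac{1}{51 - 599497} = \frac{1}{-599446} = - \frac{1}{599446}$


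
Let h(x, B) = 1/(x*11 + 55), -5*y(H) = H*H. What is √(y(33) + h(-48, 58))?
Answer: I*√1218216230/2365 ≈ 14.758*I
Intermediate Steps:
y(H) = -H²/5 (y(H) = -H*H/5 = -H²/5)
h(x, B) = 1/(55 + 11*x) (h(x, B) = 1/(11*x + 55) = 1/(55 + 11*x))
√(y(33) + h(-48, 58)) = √(-⅕*33² + 1/(11*(5 - 48))) = √(-⅕*1089 + (1/11)/(-43)) = √(-1089/5 + (1/11)*(-1/43)) = √(-1089/5 - 1/473) = √(-515102/2365) = I*√1218216230/2365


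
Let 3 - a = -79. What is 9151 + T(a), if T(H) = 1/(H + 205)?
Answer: 2626338/287 ≈ 9151.0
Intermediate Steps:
a = 82 (a = 3 - 1*(-79) = 3 + 79 = 82)
T(H) = 1/(205 + H)
9151 + T(a) = 9151 + 1/(205 + 82) = 9151 + 1/287 = 2626338/287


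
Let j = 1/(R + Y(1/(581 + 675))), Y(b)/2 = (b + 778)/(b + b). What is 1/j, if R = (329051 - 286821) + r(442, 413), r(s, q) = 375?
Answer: 1019774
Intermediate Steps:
Y(b) = (778 + b)/b (Y(b) = 2*((b + 778)/(b + b)) = 2*((778 + b)/((2*b))) = 2*((778 + b)*(1/(2*b))) = 2*((778 + b)/(2*b)) = (778 + b)/b)
R = 42605 (R = (329051 - 286821) + 375 = 42230 + 375 = 42605)
j = 1/1019774 (j = 1/(42605 + (778 + 1/(581 + 675))/(1/(581 + 675))) = 1/(42605 + (778 + 1/1256)/(1/1256)) = 1/(42605 + 1256*(977169/1256)) = 1/(42605 + 977169) = 1/1019774 ≈ 9.8061e-7)
1/j = 1/(1/1019774) = 1019774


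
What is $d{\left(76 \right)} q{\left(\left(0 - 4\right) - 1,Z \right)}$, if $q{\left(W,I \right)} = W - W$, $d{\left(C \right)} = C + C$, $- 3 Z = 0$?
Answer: $0$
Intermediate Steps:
$Z = 0$ ($Z = \left(- \frac{1}{3}\right) 0 = 0$)
$d{\left(C \right)} = 2 C$
$q{\left(W,I \right)} = 0$
$d{\left(76 \right)} q{\left(\left(0 - 4\right) - 1,Z \right)} = 2 \cdot 76 \cdot 0 = 152 \cdot 0 = 0$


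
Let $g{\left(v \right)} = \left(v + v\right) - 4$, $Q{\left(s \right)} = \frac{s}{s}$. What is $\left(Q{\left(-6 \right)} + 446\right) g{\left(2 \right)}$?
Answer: $0$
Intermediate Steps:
$Q{\left(s \right)} = 1$
$g{\left(v \right)} = -4 + 2 v$ ($g{\left(v \right)} = 2 v - 4 = -4 + 2 v$)
$\left(Q{\left(-6 \right)} + 446\right) g{\left(2 \right)} = \left(1 + 446\right) \left(-4 + 2 \cdot 2\right) = 447 \left(-4 + 4\right) = 447 \cdot 0 = 0$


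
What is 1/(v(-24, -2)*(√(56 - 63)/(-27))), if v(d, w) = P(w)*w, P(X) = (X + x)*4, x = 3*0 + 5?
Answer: -9*I*√7/56 ≈ -0.42521*I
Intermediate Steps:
x = 5 (x = 0 + 5 = 5)
P(X) = 20 + 4*X (P(X) = (X + 5)*4 = (5 + X)*4 = 20 + 4*X)
v(d, w) = w*(20 + 4*w) (v(d, w) = (20 + 4*w)*w = w*(20 + 4*w))
1/(v(-24, -2)*(√(56 - 63)/(-27))) = 1/((4*(-2)*(5 - 2))*(√(56 - 63)/(-27))) = 1/((4*(-2)*3)*(√(-7)*(-1/27))) = 1/(-24*I*√7*(-1)/27) = 1/(-(-8)*I*√7/9) = 1/(8*I*√7/9) = -9*I*√7/56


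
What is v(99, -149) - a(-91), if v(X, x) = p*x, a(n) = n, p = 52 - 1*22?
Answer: -4379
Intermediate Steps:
p = 30 (p = 52 - 22 = 30)
v(X, x) = 30*x
v(99, -149) - a(-91) = 30*(-149) - 1*(-91) = -4470 + 91 = -4379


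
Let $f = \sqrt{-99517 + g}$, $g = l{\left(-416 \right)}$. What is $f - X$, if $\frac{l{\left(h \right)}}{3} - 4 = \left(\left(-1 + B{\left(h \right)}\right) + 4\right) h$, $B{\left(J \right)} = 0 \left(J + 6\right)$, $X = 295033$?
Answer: $-295033 + i \sqrt{103249} \approx -2.9503 \cdot 10^{5} + 321.32 i$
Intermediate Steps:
$B{\left(J \right)} = 0$ ($B{\left(J \right)} = 0 \left(6 + J\right) = 0$)
$l{\left(h \right)} = 12 + 9 h$ ($l{\left(h \right)} = 12 + 3 \left(\left(-1 + 0\right) + 4\right) h = 12 + 3 \left(-1 + 4\right) h = 12 + 3 \cdot 3 h = 12 + 9 h$)
$g = -3732$ ($g = 12 + 9 \left(-416\right) = 12 - 3744 = -3732$)
$f = i \sqrt{103249}$ ($f = \sqrt{-99517 - 3732} = \sqrt{-103249} = i \sqrt{103249} \approx 321.32 i$)
$f - X = i \sqrt{103249} - 295033 = -295033 + i \sqrt{103249}$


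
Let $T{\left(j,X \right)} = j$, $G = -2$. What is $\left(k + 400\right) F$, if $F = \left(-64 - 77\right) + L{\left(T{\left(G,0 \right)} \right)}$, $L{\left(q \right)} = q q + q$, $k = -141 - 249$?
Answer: $-1390$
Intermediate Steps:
$k = -390$ ($k = -141 - 249 = -390$)
$L{\left(q \right)} = q + q^{2}$ ($L{\left(q \right)} = q^{2} + q = q + q^{2}$)
$F = -139$ ($F = \left(-64 - 77\right) - 2 \left(1 - 2\right) = -141 - -2 = -141 + 2 = -139$)
$\left(k + 400\right) F = \left(-390 + 400\right) \left(-139\right) = 10 \left(-139\right) = -1390$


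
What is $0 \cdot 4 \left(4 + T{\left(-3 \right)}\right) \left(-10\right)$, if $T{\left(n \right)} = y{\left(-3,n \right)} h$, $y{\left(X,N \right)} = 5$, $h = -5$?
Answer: $0$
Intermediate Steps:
$T{\left(n \right)} = -25$ ($T{\left(n \right)} = 5 \left(-5\right) = -25$)
$0 \cdot 4 \left(4 + T{\left(-3 \right)}\right) \left(-10\right) = 0 \cdot 4 \left(4 - 25\right) \left(-10\right) = 0 \cdot 4 \left(-21\right) \left(-10\right) = 0 \left(-84\right) \left(-10\right) = 0 \left(-10\right) = 0$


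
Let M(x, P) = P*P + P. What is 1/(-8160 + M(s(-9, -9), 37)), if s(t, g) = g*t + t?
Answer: -1/6754 ≈ -0.00014806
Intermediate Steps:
s(t, g) = t + g*t
M(x, P) = P + P² (M(x, P) = P² + P = P + P²)
1/(-8160 + M(s(-9, -9), 37)) = 1/(-8160 + 37*(1 + 37)) = 1/(-8160 + 37*38) = 1/(-8160 + 1406) = 1/(-6754) = -1/6754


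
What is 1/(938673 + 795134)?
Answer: 1/1733807 ≈ 5.7677e-7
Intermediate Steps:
1/(938673 + 795134) = 1/1733807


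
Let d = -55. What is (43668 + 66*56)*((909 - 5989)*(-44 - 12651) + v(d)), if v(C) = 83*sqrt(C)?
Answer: 3054532778400 + 3931212*I*sqrt(55) ≈ 3.0545e+12 + 2.9155e+7*I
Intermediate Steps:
(43668 + 66*56)*((909 - 5989)*(-44 - 12651) + v(d)) = (43668 + 66*56)*((909 - 5989)*(-44 - 12651) + 83*sqrt(-55)) = (43668 + 3696)*(-5080*(-12695) + 83*(I*sqrt(55))) = 47364*(64490600 + 83*I*sqrt(55)) = 3054532778400 + 3931212*I*sqrt(55)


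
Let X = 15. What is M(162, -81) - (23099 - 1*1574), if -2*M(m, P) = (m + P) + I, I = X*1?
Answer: -21573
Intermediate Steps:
I = 15 (I = 15*1 = 15)
M(m, P) = -15/2 - P/2 - m/2 (M(m, P) = -((m + P) + 15)/2 = -((P + m) + 15)/2 = -(15 + P + m)/2 = -15/2 - P/2 - m/2)
M(162, -81) - (23099 - 1*1574) = (-15/2 - 1/2*(-81) - 1/2*162) - (23099 - 1*1574) = (-15/2 + 81/2 - 81) - (23099 - 1574) = -48 - 1*21525 = -48 - 21525 = -21573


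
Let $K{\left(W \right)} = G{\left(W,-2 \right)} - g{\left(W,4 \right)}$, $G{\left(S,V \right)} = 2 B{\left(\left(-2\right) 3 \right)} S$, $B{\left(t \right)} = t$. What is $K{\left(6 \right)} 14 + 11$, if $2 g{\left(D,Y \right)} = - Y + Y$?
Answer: $-997$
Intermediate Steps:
$g{\left(D,Y \right)} = 0$ ($g{\left(D,Y \right)} = \frac{- Y + Y}{2} = \frac{1}{2} \cdot 0 = 0$)
$G{\left(S,V \right)} = - 12 S$ ($G{\left(S,V \right)} = 2 \left(\left(-2\right) 3\right) S = 2 \left(-6\right) S = - 12 S$)
$K{\left(W \right)} = - 12 W$ ($K{\left(W \right)} = - 12 W - 0 = - 12 W + 0 = - 12 W$)
$K{\left(6 \right)} 14 + 11 = \left(-12\right) 6 \cdot 14 + 11 = \left(-72\right) 14 + 11 = -1008 + 11 = -997$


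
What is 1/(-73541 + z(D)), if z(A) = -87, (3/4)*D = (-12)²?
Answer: -1/73628 ≈ -1.3582e-5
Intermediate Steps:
D = 192 (D = (4/3)*(-12)² = (4/3)*144 = 192)
1/(-73541 + z(D)) = 1/(-73541 - 87) = 1/(-73628) = -1/73628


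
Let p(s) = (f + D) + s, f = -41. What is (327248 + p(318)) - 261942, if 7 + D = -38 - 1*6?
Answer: 65532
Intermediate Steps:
D = -51 (D = -7 + (-38 - 1*6) = -7 + (-38 - 6) = -7 - 44 = -51)
p(s) = -92 + s (p(s) = (-41 - 51) + s = -92 + s)
(327248 + p(318)) - 261942 = (327248 + (-92 + 318)) - 261942 = (327248 + 226) - 261942 = 327474 - 261942 = 65532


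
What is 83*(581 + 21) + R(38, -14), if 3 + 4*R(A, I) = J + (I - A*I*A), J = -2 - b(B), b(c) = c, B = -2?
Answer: 220063/4 ≈ 55016.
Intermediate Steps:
J = 0 (J = -2 - 1*(-2) = -2 + 2 = 0)
R(A, I) = -3/4 + I/4 - I*A**2/4 (R(A, I) = -3/4 + (0 + (I - A*I*A))/4 = -3/4 + (0 + (I - I*A**2))/4 = -3/4 + (I - I*A**2)/4 = -3/4 + (I/4 - I*A**2/4) = -3/4 + I/4 - I*A**2/4)
83*(581 + 21) + R(38, -14) = 83*(581 + 21) + (-3/4 + (1/4)*(-14) - 1/4*(-14)*38**2) = 83*602 + (-3/4 - 7/2 - 1/4*(-14)*1444) = 49966 + (-3/4 - 7/2 + 5054) = 49966 + 20199/4 = 220063/4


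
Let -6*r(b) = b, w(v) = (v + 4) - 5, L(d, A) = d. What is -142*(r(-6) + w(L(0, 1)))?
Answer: 0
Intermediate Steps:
w(v) = -1 + v (w(v) = (4 + v) - 5 = -1 + v)
r(b) = -b/6
-142*(r(-6) + w(L(0, 1))) = -142*(-1/6*(-6) + (-1 + 0)) = -142*(1 - 1) = -142*0 = 0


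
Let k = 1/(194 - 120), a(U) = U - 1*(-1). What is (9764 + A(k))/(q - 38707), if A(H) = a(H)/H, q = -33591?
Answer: -9839/72298 ≈ -0.13609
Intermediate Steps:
a(U) = 1 + U (a(U) = U + 1 = 1 + U)
k = 1/74 ≈ 0.013514
A(H) = (1 + H)/H
(9764 + A(k))/(q - 38707) = (9764 + (1 + 1/74)/(1/74))/(-33591 - 38707) = (9764 + 74*(75/74))/(-72298) = (9764 + 75)*(-1/72298) = 9839*(-1/72298) = -9839/72298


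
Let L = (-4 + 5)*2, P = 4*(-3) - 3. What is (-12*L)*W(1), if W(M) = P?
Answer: 360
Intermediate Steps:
P = -15 (P = -12 - 3 = -15)
L = 2 (L = 1*2 = 2)
W(M) = -15
(-12*L)*W(1) = -12*2*(-15) = -24*(-15) = 360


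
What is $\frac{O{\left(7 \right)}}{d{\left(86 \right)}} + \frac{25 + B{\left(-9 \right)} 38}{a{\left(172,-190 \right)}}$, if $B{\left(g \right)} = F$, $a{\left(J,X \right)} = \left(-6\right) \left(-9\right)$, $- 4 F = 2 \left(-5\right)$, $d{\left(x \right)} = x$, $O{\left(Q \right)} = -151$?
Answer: $\frac{361}{774} \approx 0.46641$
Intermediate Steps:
$F = \frac{5}{2}$ ($F = - \frac{2 \left(-5\right)}{4} = \left(- \frac{1}{4}\right) \left(-10\right) = \frac{5}{2} \approx 2.5$)
$a{\left(J,X \right)} = 54$
$B{\left(g \right)} = \frac{5}{2}$
$\frac{O{\left(7 \right)}}{d{\left(86 \right)}} + \frac{25 + B{\left(-9 \right)} 38}{a{\left(172,-190 \right)}} = - \frac{151}{86} + \frac{25 + \frac{5}{2} \cdot 38}{54} = \left(-151\right) \frac{1}{86} + \left(25 + 95\right) \frac{1}{54} = - \frac{151}{86} + 120 \cdot \frac{1}{54} = - \frac{151}{86} + \frac{20}{9} = \frac{361}{774}$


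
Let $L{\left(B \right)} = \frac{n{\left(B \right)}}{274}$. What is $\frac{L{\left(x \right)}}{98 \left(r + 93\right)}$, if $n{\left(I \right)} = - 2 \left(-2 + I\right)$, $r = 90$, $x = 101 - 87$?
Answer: $- \frac{2}{409493} \approx -4.8841 \cdot 10^{-6}$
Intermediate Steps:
$x = 14$ ($x = 101 - 87 = 14$)
$n{\left(I \right)} = 4 - 2 I$
$L{\left(B \right)} = \frac{2}{137} - \frac{B}{137}$ ($L{\left(B \right)} = \frac{4 - 2 B}{274} = \left(4 - 2 B\right) \frac{1}{274} = \frac{2}{137} - \frac{B}{137}$)
$\frac{L{\left(x \right)}}{98 \left(r + 93\right)} = \frac{\frac{2}{137} - \frac{14}{137}}{98 \left(90 + 93\right)} = \frac{\frac{2}{137} - \frac{14}{137}}{98 \cdot 183} = - \frac{12}{137 \cdot 17934} = \left(- \frac{12}{137}\right) \frac{1}{17934} = - \frac{2}{409493}$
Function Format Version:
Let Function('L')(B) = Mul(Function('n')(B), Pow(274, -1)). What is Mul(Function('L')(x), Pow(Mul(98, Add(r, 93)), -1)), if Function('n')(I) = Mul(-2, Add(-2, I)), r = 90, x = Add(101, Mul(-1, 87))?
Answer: Rational(-2, 409493) ≈ -4.8841e-6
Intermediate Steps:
x = 14 (x = Add(101, -87) = 14)
Function('n')(I) = Add(4, Mul(-2, I))
Function('L')(B) = Add(Rational(2, 137), Mul(Rational(-1, 137), B)) (Function('L')(B) = Mul(Add(4, Mul(-2, B)), Pow(274, -1)) = Mul(Add(4, Mul(-2, B)), Rational(1, 274)) = Add(Rational(2, 137), Mul(Rational(-1, 137), B)))
Mul(Function('L')(x), Pow(Mul(98, Add(r, 93)), -1)) = Mul(Add(Rational(2, 137), Mul(Rational(-1, 137), 14)), Pow(Mul(98, Add(90, 93)), -1)) = Mul(Add(Rational(2, 137), Rational(-14, 137)), Pow(Mul(98, 183), -1)) = Mul(Rational(-12, 137), Pow(17934, -1)) = Mul(Rational(-12, 137), Rational(1, 17934)) = Rational(-2, 409493)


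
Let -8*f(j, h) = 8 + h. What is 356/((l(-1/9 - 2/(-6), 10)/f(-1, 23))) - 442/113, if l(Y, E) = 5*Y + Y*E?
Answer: -944141/2260 ≈ -417.76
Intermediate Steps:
l(Y, E) = 5*Y + E*Y
f(j, h) = -1 - h/8 (f(j, h) = -(8 + h)/8 = -1 - h/8)
356/((l(-1/9 - 2/(-6), 10)/f(-1, 23))) - 442/113 = 356/((((-1/9 - 2/(-6))*(5 + 10))/(-1 - ⅛*23))) - 442/113 = 356/((((-1*⅑ - 2*(-⅙))*15)/(-1 - 23/8))) - 442*1/113 = 356/((((-⅑ + ⅓)*15)/(-31/8))) - 442/113 = 356/((((2/9)*15)*(-8/31))) - 442/113 = 356/(((10/3)*(-8/31))) - 442/113 = 356/(-80/93) - 442/113 = 356*(-93/80) - 442/113 = -8277/20 - 442/113 = -944141/2260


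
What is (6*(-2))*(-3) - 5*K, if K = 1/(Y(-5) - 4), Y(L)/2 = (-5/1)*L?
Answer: 1651/46 ≈ 35.891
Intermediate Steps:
Y(L) = -10*L (Y(L) = 2*((-5/1)*L) = 2*((-5*1)*L) = 2*(-5*L) = -10*L)
K = 1/46 (K = 1/(-10*(-5) - 4) = 1/(50 - 4) = 1/46 ≈ 0.021739)
(6*(-2))*(-3) - 5*K = (6*(-2))*(-3) - 5*1/46 = -12*(-3) - 5/46 = 36 - 5/46 = 1651/46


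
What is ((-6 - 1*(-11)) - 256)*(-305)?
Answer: 76555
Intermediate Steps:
((-6 - 1*(-11)) - 256)*(-305) = ((-6 + 11) - 256)*(-305) = (5 - 256)*(-305) = -251*(-305) = 76555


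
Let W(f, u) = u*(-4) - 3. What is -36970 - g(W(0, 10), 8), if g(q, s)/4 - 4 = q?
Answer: -36814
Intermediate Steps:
W(f, u) = -3 - 4*u (W(f, u) = -4*u - 3 = -3 - 4*u)
g(q, s) = 16 + 4*q
-36970 - g(W(0, 10), 8) = -36970 - (16 + 4*(-3 - 4*10)) = -36970 - (16 + 4*(-3 - 40)) = -36970 - (16 + 4*(-43)) = -36970 - (16 - 172) = -36970 - 1*(-156) = -36970 + 156 = -36814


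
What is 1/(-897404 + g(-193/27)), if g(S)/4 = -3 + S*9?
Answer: -3/2693020 ≈ -1.1140e-6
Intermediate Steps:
g(S) = -12 + 36*S (g(S) = 4*(-3 + S*9) = 4*(-3 + 9*S) = -12 + 36*S)
1/(-897404 + g(-193/27)) = 1/(-897404 + (-12 + 36*(-193/27))) = 1/(-897404 + (-12 - 772/3)) = 1/(-897404 - 808/3) = 1/(-2693020/3) = -3/2693020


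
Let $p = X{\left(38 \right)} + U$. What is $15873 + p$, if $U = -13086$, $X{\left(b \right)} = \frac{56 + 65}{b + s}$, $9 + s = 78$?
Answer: $\frac{298330}{107} \approx 2788.1$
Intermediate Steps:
$s = 69$ ($s = -9 + 78 = 69$)
$X{\left(b \right)} = \frac{121}{69 + b}$ ($X{\left(b \right)} = \frac{56 + 65}{b + 69} = \frac{121}{69 + b}$)
$p = - \frac{1400081}{107}$ ($p = \frac{121}{69 + 38} - 13086 = \frac{121}{107} - 13086 = - \frac{1400081}{107} \approx -13085.0$)
$15873 + p = 15873 - \frac{1400081}{107} = \frac{298330}{107}$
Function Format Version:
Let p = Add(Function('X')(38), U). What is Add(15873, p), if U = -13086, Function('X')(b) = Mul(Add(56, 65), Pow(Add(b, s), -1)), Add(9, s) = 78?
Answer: Rational(298330, 107) ≈ 2788.1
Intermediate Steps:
s = 69 (s = Add(-9, 78) = 69)
Function('X')(b) = Mul(121, Pow(Add(69, b), -1)) (Function('X')(b) = Mul(Add(56, 65), Pow(Add(b, 69), -1)) = Mul(121, Pow(Add(69, b), -1)))
p = Rational(-1400081, 107) (p = Add(Mul(121, Pow(Add(69, 38), -1)), -13086) = Add(Mul(121, Pow(107, -1)), -13086) = Add(Mul(121, Rational(1, 107)), -13086) = Add(Rational(121, 107), -13086) = Rational(-1400081, 107) ≈ -13085.)
Add(15873, p) = Add(15873, Rational(-1400081, 107)) = Rational(298330, 107)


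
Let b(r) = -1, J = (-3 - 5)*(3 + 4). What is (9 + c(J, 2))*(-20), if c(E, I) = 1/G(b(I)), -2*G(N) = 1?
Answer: -140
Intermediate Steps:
J = -56 (J = -8*7 = -56)
G(N) = -½ (G(N) = -½*1 = -½)
c(E, I) = -2 (c(E, I) = 1/(-½) = -2)
(9 + c(J, 2))*(-20) = (9 - 2)*(-20) = 7*(-20) = -140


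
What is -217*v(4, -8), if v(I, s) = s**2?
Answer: -13888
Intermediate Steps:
-217*v(4, -8) = -217*(-8)**2 = -217*64 = -13888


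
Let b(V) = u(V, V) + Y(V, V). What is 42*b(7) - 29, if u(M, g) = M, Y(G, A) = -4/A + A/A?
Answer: 283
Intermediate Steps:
Y(G, A) = 1 - 4/A (Y(G, A) = -4/A + 1 = 1 - 4/A)
b(V) = V + (-4 + V)/V
42*b(7) - 29 = 42*(1 + 7 - 4/7) - 29 = 42*(52/7) - 29 = 312 - 29 = 283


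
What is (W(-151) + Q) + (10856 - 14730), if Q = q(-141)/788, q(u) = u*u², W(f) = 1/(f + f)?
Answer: -884246277/118988 ≈ -7431.4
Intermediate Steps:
W(f) = 1/(2*f)
q(u) = u³
Q = -2803221/788 (Q = (-141)³/788 = -2803221*1/788 = -2803221/788 ≈ -3557.4)
(W(-151) + Q) + (10856 - 14730) = ((½)/(-151) - 2803221/788) + (10856 - 14730) = ((½)*(-1/151) - 2803221/788) - 3874 = (-1/302 - 2803221/788) - 3874 = -423286765/118988 - 3874 = -884246277/118988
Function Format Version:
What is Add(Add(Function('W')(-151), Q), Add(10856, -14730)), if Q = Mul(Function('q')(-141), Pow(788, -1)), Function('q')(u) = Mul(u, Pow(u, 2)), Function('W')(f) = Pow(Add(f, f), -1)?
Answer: Rational(-884246277, 118988) ≈ -7431.4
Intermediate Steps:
Function('W')(f) = Mul(Rational(1, 2), Pow(f, -1)) (Function('W')(f) = Pow(Mul(2, f), -1) = Mul(Rational(1, 2), Pow(f, -1)))
Function('q')(u) = Pow(u, 3)
Q = Rational(-2803221, 788) (Q = Mul(Pow(-141, 3), Pow(788, -1)) = Mul(-2803221, Rational(1, 788)) = Rational(-2803221, 788) ≈ -3557.4)
Add(Add(Function('W')(-151), Q), Add(10856, -14730)) = Add(Add(Mul(Rational(1, 2), Pow(-151, -1)), Rational(-2803221, 788)), Add(10856, -14730)) = Add(Add(Mul(Rational(1, 2), Rational(-1, 151)), Rational(-2803221, 788)), -3874) = Add(Add(Rational(-1, 302), Rational(-2803221, 788)), -3874) = Add(Rational(-423286765, 118988), -3874) = Rational(-884246277, 118988)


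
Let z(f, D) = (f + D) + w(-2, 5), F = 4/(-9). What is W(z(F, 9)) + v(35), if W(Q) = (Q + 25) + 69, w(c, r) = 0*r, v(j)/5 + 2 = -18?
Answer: 23/9 ≈ 2.5556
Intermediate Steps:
v(j) = -100 (v(j) = -10 + 5*(-18) = -10 - 90 = -100)
w(c, r) = 0
F = -4/9 (F = 4*(-⅑) = -4/9 ≈ -0.44444)
z(f, D) = D + f (z(f, D) = (f + D) + 0 = (D + f) + 0 = D + f)
W(Q) = 94 + Q (W(Q) = (25 + Q) + 69 = 94 + Q)
W(z(F, 9)) + v(35) = (94 + (9 - 4/9)) - 100 = (94 + 77/9) - 100 = 923/9 - 100 = 23/9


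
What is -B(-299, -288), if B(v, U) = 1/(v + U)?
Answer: 1/587 ≈ 0.0017036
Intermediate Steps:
B(v, U) = 1/(U + v)
-B(-299, -288) = -1/(-288 - 299) = -1/(-587) = -1*(-1/587) = 1/587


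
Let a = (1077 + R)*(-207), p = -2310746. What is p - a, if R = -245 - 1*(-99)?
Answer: -2118029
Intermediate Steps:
R = -146 (R = -245 + 99 = -146)
a = -192717 (a = (1077 - 146)*(-207) = 931*(-207) = -192717)
p - a = -2310746 - 1*(-192717) = -2310746 + 192717 = -2118029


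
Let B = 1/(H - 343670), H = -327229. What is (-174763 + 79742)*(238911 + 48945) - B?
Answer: -18350674310033423/670899 ≈ -2.7352e+10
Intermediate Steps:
B = -1/670899 (B = 1/(-327229 - 343670) = 1/(-670899) = -1/670899 ≈ -1.4905e-6)
(-174763 + 79742)*(238911 + 48945) - B = (-174763 + 79742)*(238911 + 48945) - 1*(-1/670899) = -95021*287856 + 1/670899 = -27352364976 + 1/670899 = -18350674310033423/670899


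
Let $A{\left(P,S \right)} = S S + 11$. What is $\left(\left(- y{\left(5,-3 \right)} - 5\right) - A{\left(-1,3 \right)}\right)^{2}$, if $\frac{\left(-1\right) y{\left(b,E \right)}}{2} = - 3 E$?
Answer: $49$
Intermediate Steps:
$A{\left(P,S \right)} = 11 + S^{2}$ ($A{\left(P,S \right)} = S^{2} + 11 = 11 + S^{2}$)
$y{\left(b,E \right)} = 6 E$ ($y{\left(b,E \right)} = - 2 \left(- 3 E\right) = 6 E$)
$\left(\left(- y{\left(5,-3 \right)} - 5\right) - A{\left(-1,3 \right)}\right)^{2} = \left(\left(- 6 \left(-3\right) - 5\right) - \left(11 + 3^{2}\right)\right)^{2} = \left(\left(\left(-1\right) \left(-18\right) - 5\right) - \left(11 + 9\right)\right)^{2} = \left(\left(18 - 5\right) - 20\right)^{2} = \left(13 - 20\right)^{2} = \left(-7\right)^{2} = 49$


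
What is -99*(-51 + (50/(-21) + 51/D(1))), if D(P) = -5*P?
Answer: 220308/35 ≈ 6294.5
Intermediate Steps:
-99*(-51 + (50/(-21) + 51/D(1))) = -99*(-51 + (50/(-21) + 51/((-5*1)))) = -99*(-51 + (50*(-1/21) + 51/(-5))) = -99*(-51 + (-50/21 + 51*(-⅕))) = -99*(-51 + (-50/21 - 51/5)) = -99*(-51 - 1321/105) = -99*(-6676/105) = 220308/35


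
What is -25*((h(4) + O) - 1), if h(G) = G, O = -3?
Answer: 0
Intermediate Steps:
-25*((h(4) + O) - 1) = -25*((4 - 3) - 1) = -25*(1 - 1) = -25*0 = 0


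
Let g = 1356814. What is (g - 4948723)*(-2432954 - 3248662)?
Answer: 20407847644944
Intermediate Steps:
(g - 4948723)*(-2432954 - 3248662) = (1356814 - 4948723)*(-2432954 - 3248662) = -3591909*(-5681616) = 20407847644944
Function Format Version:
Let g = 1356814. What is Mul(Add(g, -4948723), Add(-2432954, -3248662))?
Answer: 20407847644944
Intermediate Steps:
Mul(Add(g, -4948723), Add(-2432954, -3248662)) = Mul(Add(1356814, -4948723), Add(-2432954, -3248662)) = Mul(-3591909, -5681616) = 20407847644944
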